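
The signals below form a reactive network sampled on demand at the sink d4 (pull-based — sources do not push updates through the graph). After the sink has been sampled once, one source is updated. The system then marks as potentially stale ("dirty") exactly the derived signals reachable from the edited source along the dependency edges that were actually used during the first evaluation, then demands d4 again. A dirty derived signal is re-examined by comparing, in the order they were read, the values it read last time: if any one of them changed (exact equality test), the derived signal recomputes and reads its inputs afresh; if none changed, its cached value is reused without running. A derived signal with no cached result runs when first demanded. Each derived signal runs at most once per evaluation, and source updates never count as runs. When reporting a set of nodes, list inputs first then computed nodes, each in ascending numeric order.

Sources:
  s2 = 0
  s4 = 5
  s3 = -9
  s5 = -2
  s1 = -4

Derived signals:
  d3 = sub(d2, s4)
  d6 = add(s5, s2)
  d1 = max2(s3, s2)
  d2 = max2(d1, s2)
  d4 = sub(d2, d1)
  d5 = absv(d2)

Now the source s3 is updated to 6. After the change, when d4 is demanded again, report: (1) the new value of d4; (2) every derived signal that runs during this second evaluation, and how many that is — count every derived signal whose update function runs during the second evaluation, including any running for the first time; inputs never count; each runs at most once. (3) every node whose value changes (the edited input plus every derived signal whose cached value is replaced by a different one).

d4 now evaluates to 0.
Run set: d1, d2, d4 (3 run).
Changed values: s3, d1, d2.

Initial pass — values computed on the first demand:
  d1 = max2(-9, 0) = 0
  d2 = max2(0, 0) = 0
  d4 = sub(0, 0) = 0

Second demand — change propagation:
  d1: re-runs because s3 -9->6; new result 6.
  d2: re-runs because d1 0->6; new result 6.
  d4: re-runs because d2 0->6; d1 0->6; new result 0 (unchanged).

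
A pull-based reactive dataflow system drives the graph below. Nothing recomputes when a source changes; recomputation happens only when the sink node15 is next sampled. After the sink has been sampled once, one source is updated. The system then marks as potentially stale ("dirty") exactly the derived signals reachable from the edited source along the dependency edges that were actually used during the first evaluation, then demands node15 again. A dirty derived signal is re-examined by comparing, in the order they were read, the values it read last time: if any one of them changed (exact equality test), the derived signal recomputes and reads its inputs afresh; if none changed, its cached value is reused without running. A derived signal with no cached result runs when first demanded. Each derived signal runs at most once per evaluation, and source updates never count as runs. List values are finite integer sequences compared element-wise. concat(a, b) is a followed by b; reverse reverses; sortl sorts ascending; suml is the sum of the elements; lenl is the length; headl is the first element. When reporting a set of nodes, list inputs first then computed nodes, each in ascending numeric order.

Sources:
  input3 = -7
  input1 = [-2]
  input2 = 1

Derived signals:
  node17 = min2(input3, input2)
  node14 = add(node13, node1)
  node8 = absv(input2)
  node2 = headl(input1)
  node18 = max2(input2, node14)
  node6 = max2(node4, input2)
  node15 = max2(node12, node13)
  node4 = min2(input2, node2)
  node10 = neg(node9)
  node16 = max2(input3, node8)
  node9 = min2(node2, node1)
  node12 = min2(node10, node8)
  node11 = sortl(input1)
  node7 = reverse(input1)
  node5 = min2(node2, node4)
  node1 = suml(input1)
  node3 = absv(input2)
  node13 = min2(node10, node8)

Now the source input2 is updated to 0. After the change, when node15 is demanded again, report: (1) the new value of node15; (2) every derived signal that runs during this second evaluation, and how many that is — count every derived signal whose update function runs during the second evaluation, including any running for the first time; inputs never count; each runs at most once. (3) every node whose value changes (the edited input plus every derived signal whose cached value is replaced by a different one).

New value of node15: 0.
Derived signals that run: node8, node12, node13, node15 — 4 in total.
Values that change: input2, node8, node12, node13, node15.

First evaluation (everything demanded from the output):
  node1 = suml([-2]) = -2
  node2 = headl([-2]) = -2
  node8 = absv(1) = 1
  node9 = min2(-2, -2) = -2
  node10 = neg(-2) = 2
  node12 = min2(2, 1) = 1
  node13 = min2(2, 1) = 1
  node15 = max2(1, 1) = 1

Propagation after the edit:
  node8: runs — input2 1->0; result 0.
  node12: runs — node8 1->0; result 0.
  node13: runs — node8 1->0; result 0.
  node15: runs — node12 1->0; node13 1->0; result 0.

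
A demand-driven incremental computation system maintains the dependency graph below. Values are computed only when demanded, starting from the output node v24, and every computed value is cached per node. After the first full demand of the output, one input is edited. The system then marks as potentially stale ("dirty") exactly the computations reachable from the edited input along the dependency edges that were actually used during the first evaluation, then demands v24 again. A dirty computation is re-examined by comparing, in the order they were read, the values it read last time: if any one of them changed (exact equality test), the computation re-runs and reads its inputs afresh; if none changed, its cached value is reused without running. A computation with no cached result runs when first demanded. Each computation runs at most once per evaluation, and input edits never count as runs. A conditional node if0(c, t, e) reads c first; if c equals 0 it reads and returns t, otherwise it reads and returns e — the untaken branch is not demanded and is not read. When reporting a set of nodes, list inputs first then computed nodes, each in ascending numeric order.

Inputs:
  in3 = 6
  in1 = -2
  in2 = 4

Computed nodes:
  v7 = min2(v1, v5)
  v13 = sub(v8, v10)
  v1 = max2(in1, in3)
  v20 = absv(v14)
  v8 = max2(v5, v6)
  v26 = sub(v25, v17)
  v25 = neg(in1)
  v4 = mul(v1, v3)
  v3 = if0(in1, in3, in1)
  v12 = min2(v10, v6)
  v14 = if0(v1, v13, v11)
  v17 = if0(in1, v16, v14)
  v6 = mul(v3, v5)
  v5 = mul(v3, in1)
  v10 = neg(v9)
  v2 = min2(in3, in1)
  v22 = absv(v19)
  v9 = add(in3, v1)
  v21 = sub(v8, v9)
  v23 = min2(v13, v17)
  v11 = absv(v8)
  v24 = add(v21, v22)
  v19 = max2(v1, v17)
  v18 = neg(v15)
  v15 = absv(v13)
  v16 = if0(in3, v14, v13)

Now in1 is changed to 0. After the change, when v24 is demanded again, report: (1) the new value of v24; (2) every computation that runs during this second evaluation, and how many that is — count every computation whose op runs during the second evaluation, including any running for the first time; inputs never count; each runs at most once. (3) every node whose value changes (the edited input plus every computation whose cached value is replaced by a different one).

First evaluation (everything demanded from the output):
  v1 = max2(-2, 6) = 6
  v3 = if0(in1=-2 -> else branch in1) = -2
  v5 = mul(-2, -2) = 4
  v6 = mul(-2, 4) = -8
  v8 = max2(4, -8) = 4
  v9 = add(6, 6) = 12
  v11 = absv(4) = 4
  v14 = if0(v1=6 -> else branch v11) = 4
  v17 = if0(in1=-2 -> else branch v14) = 4
  v19 = max2(6, 4) = 6
  v21 = sub(4, 12) = -8
  v22 = absv(6) = 6
  v24 = add(-8, 6) = -2

Propagation after the edit:
  v1: runs — in1 -2->0; result 6 (same value as before).
  v3: runs — in1 -2->0; in1 -2->0; result 6.
  v5: runs — v3 -2->6; in1 -2->0; result 0.
  v6: runs — v3 -2->6; v5 4->0; result 0.
  v8: runs — v5 4->0; v6 -8->0; result 0.
  v9: checked — values it read are unchanged (in3 unchanged, v1 unchanged); reused cached 12 without running.
  v10: demanded for the first time — runs, produces -12.
  v11: marked dirty but never re-examined — demand shifted away from it.
  v13: demanded for the first time — runs, produces 12.
  v14: marked dirty but never re-examined — demand shifted away from it.
  v16: demanded for the first time — runs, produces 12.
  v17: runs — in1 -2->0; result 12.
  v19: runs — v17 4->12; result 12.
  v21: runs — v8 4->0; result -12.
  v22: runs — v19 6->12; result 12.
  v24: runs — v21 -8->-12; v22 6->12; result 0.

Key observation: a condition flipped, so demand moved to the other branch — v11, v14 are never re-examined.

New value of v24: 0.
Computations that run: v1, v3, v5, v6, v8, v10, v13, v16, v17, v19, v21, v22, v24 — 13 in total.
Values that change: in1, v3, v5, v6, v8, v17, v19, v21, v22, v24.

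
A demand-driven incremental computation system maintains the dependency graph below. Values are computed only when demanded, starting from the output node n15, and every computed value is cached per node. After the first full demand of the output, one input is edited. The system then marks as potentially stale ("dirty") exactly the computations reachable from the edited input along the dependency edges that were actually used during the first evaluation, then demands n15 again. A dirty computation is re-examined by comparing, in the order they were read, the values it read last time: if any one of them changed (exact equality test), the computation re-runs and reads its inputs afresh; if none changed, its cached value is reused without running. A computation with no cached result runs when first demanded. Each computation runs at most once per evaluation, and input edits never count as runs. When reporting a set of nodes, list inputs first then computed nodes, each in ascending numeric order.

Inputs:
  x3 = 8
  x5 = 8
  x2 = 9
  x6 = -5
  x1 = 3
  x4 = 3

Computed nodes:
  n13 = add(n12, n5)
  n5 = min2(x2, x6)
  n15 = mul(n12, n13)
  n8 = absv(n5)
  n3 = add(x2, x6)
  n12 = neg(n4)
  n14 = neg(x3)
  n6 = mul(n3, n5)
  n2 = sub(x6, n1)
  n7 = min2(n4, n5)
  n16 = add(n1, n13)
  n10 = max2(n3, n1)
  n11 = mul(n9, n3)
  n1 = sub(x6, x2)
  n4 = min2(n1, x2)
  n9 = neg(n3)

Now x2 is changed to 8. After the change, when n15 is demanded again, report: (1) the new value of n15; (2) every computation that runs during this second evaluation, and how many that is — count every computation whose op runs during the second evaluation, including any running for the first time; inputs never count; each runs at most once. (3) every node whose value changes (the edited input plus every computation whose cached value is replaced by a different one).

First evaluation (everything demanded from the output):
  n1 = sub(-5, 9) = -14
  n4 = min2(-14, 9) = -14
  n5 = min2(9, -5) = -5
  n12 = neg(-14) = 14
  n13 = add(14, -5) = 9
  n15 = mul(14, 9) = 126

Propagation after the edit:
  n1: runs — x2 9->8; result -13.
  n4: runs — n1 -14->-13; x2 9->8; result -13.
  n5: runs — x2 9->8; result -5 (same value as before).
  n12: runs — n4 -14->-13; result 13.
  n13: runs — n12 14->13; result 8.
  n15: runs — n12 14->13; n13 9->8; result 104.

New value of n15: 104.
Computations that run: n1, n4, n5, n12, n13, n15 — 6 in total.
Values that change: x2, n1, n4, n12, n13, n15.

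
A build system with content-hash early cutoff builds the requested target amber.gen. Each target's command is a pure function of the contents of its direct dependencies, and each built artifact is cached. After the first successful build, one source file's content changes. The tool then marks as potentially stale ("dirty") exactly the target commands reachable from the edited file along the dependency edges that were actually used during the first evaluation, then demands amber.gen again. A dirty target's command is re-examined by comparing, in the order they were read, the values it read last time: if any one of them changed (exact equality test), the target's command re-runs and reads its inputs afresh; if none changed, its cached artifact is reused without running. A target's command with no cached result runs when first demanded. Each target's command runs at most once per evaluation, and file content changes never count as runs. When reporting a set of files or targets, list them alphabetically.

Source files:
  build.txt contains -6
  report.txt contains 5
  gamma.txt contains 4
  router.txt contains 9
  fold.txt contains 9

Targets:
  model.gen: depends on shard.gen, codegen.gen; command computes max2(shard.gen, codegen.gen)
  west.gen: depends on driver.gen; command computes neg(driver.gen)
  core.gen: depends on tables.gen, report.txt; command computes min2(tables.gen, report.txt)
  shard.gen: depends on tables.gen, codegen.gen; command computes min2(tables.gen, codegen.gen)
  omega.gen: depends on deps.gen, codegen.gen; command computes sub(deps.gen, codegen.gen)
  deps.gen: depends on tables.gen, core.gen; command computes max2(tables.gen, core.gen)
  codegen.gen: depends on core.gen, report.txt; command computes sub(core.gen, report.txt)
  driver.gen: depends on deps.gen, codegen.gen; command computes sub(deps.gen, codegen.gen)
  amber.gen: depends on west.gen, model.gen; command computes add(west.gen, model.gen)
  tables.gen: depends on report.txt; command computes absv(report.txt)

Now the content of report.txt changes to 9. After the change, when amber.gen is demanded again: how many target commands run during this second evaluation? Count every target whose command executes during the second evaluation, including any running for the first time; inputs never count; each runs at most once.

First evaluation (everything demanded from the output):
  tables.gen = absv(5) = 5
  core.gen = min2(5, 5) = 5
  codegen.gen = sub(5, 5) = 0
  deps.gen = max2(5, 5) = 5
  driver.gen = sub(5, 0) = 5
  shard.gen = min2(5, 0) = 0
  model.gen = max2(0, 0) = 0
  west.gen = neg(5) = -5
  amber.gen = add(-5, 0) = -5

Propagation after the edit:
  tables.gen: runs — report.txt 5->9; result 9.
  core.gen: runs — tables.gen 5->9; report.txt 5->9; result 9.
  codegen.gen: runs — core.gen 5->9; report.txt 5->9; result 0 (same value as before).
  deps.gen: runs — tables.gen 5->9; core.gen 5->9; result 9.
  driver.gen: runs — deps.gen 5->9; result 9.
  shard.gen: runs — tables.gen 5->9; result 0 (same value as before).
  model.gen: checked — values it read are unchanged (shard.gen unchanged, codegen.gen unchanged); reused cached 0 without running.
  west.gen: runs — driver.gen 5->9; result -9.
  amber.gen: runs — west.gen -5->-9; result -9.

Key observation: the cutoff stops propagation at model.gen — its inputs' values are unchanged, so it reuses its cache.

Target commands that run: amber.gen, codegen.gen, core.gen, deps.gen, driver.gen, shard.gen, tables.gen, west.gen — 8 in total.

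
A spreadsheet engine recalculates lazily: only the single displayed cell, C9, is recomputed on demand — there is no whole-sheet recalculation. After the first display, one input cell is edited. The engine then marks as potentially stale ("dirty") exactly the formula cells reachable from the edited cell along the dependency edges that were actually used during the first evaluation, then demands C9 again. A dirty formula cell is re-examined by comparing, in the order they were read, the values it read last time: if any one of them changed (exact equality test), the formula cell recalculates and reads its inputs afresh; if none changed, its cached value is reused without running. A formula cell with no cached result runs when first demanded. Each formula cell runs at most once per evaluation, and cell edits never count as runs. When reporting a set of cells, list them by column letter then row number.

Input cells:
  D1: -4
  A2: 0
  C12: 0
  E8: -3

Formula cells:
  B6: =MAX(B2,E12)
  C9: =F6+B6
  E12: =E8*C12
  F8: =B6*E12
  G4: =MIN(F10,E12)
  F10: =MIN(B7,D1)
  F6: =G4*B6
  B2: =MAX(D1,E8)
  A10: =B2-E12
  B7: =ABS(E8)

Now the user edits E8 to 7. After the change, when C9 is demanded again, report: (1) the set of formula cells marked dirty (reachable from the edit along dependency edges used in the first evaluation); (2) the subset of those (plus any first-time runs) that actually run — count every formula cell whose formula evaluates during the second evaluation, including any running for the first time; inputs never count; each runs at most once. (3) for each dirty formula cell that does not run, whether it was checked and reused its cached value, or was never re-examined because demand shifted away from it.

First evaluation (everything demanded from the output):
  B2 = MAX(-4, -3) = -3
  B7 = ABS(-3) = 3
  E12 = -3 * 0 = 0
  B6 = MAX(-3, 0) = 0
  F10 = MIN(3, -4) = -4
  G4 = MIN(-4, 0) = -4
  F6 = -4 * 0 = 0
  C9 = 0 + 0 = 0

Propagation after the edit:
  B2: runs — E8 -3->7; result 7.
  B7: runs — E8 -3->7; result 7.
  E12: runs — E8 -3->7; result 0 (same value as before).
  B6: runs — B2 -3->7; result 7.
  F10: runs — B7 3->7; result -4 (same value as before).
  G4: checked — values it read are unchanged (F10 unchanged, E12 unchanged); reused cached -4 without running.
  F6: runs — B6 0->7; result -28.
  C9: runs — F6 0->-28; B6 0->7; result -21.

Key observation: the cutoff stops propagation at G4 — its inputs' values are unchanged, so it reuses its cache.

Marked dirty: B2, B6, B7, C9, E12, F6, F10, G4.
Formula cells that run: B2, B6, B7, C9, E12, F6, F10 — 7 in total.
Checked but reused from cache: G4.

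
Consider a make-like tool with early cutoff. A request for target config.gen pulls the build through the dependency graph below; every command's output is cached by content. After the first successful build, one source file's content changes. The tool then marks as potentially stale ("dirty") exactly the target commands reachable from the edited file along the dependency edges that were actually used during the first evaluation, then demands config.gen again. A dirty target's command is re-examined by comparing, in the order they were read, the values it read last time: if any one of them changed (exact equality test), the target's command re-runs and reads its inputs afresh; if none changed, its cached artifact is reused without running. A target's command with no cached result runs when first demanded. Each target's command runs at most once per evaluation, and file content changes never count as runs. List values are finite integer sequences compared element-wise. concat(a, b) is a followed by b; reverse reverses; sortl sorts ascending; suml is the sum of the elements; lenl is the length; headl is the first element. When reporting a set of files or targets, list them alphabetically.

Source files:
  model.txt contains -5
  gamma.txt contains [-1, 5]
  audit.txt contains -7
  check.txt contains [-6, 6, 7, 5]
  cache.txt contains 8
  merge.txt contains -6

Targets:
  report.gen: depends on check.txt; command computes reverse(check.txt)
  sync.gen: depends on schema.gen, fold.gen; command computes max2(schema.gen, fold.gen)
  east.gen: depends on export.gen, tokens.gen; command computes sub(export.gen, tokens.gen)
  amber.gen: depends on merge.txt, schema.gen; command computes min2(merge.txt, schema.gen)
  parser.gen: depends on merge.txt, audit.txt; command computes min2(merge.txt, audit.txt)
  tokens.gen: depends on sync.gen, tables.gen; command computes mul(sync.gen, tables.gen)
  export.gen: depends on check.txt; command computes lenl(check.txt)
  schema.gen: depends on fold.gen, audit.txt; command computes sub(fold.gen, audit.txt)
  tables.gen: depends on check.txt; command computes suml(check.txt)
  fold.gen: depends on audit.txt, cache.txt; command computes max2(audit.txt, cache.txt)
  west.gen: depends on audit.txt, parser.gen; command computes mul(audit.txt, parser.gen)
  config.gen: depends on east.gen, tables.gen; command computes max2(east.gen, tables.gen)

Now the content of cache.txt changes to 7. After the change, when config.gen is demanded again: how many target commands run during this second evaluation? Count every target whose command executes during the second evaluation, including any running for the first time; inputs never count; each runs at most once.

6 target commands run: config.gen, east.gen, fold.gen, schema.gen, sync.gen, tokens.gen.

First demand of the output computes:
  export.gen = lenl([-6, 6, 7, 5]) = 4
  fold.gen = max2(-7, 8) = 8
  schema.gen = sub(8, -7) = 15
  sync.gen = max2(15, 8) = 15
  tables.gen = suml([-6, 6, 7, 5]) = 12
  tokens.gen = mul(15, 12) = 180
  east.gen = sub(4, 180) = -176
  config.gen = max2(-176, 12) = 12

After the edit, cleaning proceeds:
  fold.gen: a read changed (cache.txt 8->7) — executes, giving 7.
  schema.gen: a read changed (fold.gen 8->7) — executes, giving 14.
  sync.gen: a read changed (schema.gen 15->14; fold.gen 8->7) — executes, giving 14.
  tokens.gen: a read changed (sync.gen 15->14) — executes, giving 168.
  east.gen: a read changed (tokens.gen 180->168) — executes, giving -164.
  config.gen: a read changed (east.gen -176->-164) — executes, giving 12 — identical to its old value.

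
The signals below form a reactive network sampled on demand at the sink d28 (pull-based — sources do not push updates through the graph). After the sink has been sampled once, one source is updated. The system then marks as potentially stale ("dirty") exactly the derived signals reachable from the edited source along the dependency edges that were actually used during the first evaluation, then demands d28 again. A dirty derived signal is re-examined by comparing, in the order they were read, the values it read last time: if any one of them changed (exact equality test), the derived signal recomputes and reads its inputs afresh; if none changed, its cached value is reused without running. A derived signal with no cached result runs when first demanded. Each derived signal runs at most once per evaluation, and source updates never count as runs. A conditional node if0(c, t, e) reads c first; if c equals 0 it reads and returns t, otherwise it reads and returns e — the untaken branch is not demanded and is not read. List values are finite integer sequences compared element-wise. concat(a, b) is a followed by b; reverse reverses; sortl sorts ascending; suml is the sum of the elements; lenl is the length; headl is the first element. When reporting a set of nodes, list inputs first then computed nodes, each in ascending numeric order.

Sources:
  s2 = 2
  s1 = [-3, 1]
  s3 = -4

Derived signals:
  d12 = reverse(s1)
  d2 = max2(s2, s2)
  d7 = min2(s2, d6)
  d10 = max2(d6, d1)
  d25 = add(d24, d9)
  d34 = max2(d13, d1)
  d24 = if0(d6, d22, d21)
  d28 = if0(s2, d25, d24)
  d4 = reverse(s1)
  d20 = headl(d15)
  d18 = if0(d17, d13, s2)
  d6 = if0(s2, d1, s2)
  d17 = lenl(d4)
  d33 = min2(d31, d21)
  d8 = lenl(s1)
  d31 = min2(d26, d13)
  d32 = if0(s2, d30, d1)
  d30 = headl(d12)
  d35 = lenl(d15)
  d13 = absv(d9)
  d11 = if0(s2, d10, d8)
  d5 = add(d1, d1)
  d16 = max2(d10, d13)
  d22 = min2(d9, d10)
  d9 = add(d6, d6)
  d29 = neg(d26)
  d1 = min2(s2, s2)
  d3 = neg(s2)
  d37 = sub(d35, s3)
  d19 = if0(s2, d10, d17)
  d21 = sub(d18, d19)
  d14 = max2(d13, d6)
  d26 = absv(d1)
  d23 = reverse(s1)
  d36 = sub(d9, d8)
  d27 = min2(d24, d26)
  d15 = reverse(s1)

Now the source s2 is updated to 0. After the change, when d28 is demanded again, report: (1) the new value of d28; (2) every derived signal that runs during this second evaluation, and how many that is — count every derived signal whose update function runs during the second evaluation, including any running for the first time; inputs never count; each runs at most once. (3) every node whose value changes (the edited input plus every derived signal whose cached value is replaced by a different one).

d28 now evaluates to 0.
Run set: d1, d6, d9, d10, d22, d24, d25, d28 (8 run).
Changed values: s2, d6.
The important point: the flipped condition redirects demand; d18, d19, d21 are left stale, never re-checked.

Initial pass — values computed on the first demand:
  d4 = reverse([-3, 1]) = [1, -3]
  d6 = if0(s2=2 -> else branch s2) = 2
  d17 = lenl([1, -3]) = 2
  d18 = if0(d17=2 -> else branch s2) = 2
  d19 = if0(s2=2 -> else branch d17) = 2
  d21 = sub(2, 2) = 0
  d24 = if0(d6=2 -> else branch d21) = 0
  d28 = if0(s2=2 -> else branch d24) = 0

Second demand — change propagation:
  d1: newly demanded (no cache) — executes and yields 0.
  d6: re-runs because s2 2->0; s2 2->0; new result 0.
  d9: newly demanded (no cache) — executes and yields 0.
  d10: newly demanded (no cache) — executes and yields 0.
  d18: dirty yet unreached — the second evaluation never asks for it.
  d19: dirty yet unreached — the second evaluation never asks for it.
  d21: dirty yet unreached — the second evaluation never asks for it.
  d22: newly demanded (no cache) — executes and yields 0.
  d24: re-runs because d6 2->0; new result 0 (unchanged).
  d25: newly demanded (no cache) — executes and yields 0.
  d28: re-runs because s2 2->0; new result 0 (unchanged).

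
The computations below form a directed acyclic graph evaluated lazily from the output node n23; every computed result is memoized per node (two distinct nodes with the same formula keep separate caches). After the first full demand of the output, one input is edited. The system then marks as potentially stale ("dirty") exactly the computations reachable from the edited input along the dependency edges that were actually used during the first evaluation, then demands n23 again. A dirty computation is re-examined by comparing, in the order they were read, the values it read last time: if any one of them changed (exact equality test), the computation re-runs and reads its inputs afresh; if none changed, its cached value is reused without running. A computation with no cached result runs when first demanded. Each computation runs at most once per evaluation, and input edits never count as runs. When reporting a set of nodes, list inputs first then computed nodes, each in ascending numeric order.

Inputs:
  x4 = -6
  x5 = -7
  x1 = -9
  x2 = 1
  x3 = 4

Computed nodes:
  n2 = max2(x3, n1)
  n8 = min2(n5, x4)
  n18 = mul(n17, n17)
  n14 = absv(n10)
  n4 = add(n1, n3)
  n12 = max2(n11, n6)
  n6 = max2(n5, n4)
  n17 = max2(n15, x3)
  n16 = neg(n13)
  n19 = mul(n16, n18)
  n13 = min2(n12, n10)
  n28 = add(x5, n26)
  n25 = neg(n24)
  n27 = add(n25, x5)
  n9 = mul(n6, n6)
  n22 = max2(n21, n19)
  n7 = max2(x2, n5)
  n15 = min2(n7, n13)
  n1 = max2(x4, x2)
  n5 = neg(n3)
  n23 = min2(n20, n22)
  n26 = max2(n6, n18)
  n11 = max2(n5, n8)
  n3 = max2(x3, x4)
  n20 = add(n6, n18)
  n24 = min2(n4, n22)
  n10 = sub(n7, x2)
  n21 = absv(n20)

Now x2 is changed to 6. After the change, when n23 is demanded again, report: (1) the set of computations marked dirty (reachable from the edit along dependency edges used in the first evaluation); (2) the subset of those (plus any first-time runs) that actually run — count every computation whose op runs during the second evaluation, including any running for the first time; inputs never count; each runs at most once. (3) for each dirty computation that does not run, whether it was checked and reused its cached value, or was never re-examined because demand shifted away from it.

The edit dirties: n1, n4, n6, n7, n10, n12, n13, n15, n16, n17, n18, n19, n20, n21, n22, n23.
12 computations run: n1, n4, n6, n7, n10, n12, n13, n15, n20, n21, n22, n23.
Cache hits after checking: n16, n17, n18, n19.
Note where the cutoff bites: n16 is checked, finds nothing changed, and keeps its cache.

First demand of the output computes:
  n1 = max2(-6, 1) = 1
  n3 = max2(4, -6) = 4
  n4 = add(1, 4) = 5
  n5 = neg(4) = -4
  n6 = max2(-4, 5) = 5
  n7 = max2(1, -4) = 1
  n8 = min2(-4, -6) = -6
  n10 = sub(1, 1) = 0
  n11 = max2(-4, -6) = -4
  n12 = max2(-4, 5) = 5
  n13 = min2(5, 0) = 0
  n15 = min2(1, 0) = 0
  n16 = neg(0) = 0
  n17 = max2(0, 4) = 4
  n18 = mul(4, 4) = 16
  n19 = mul(0, 16) = 0
  n20 = add(5, 16) = 21
  n21 = absv(21) = 21
  n22 = max2(21, 0) = 21
  n23 = min2(21, 21) = 21

After the edit, cleaning proceeds:
  n1: a read changed (x2 1->6) — executes, giving 6.
  n4: a read changed (n1 1->6) — executes, giving 10.
  n6: a read changed (n4 5->10) — executes, giving 10.
  n7: a read changed (x2 1->6) — executes, giving 6.
  n10: a read changed (n7 1->6; x2 1->6) — executes, giving 0 — identical to its old value.
  n12: a read changed (n6 5->10) — executes, giving 10.
  n13: a read changed (n12 5->10) — executes, giving 0 — identical to its old value.
  n15: a read changed (n7 1->6) — executes, giving 0 — identical to its old value.
  n16: dirty, but its reads are unchanged (n13 unchanged); cached 0 stands.
  n17: dirty, but its reads are unchanged (n15 unchanged, x3 unchanged); cached 4 stands.
  n18: dirty, but its reads are unchanged (n17 unchanged, n17 unchanged); cached 16 stands.
  n19: dirty, but its reads are unchanged (n16 unchanged, n18 unchanged); cached 0 stands.
  n20: a read changed (n6 5->10) — executes, giving 26.
  n21: a read changed (n20 21->26) — executes, giving 26.
  n22: a read changed (n21 21->26) — executes, giving 26.
  n23: a read changed (n20 21->26; n22 21->26) — executes, giving 26.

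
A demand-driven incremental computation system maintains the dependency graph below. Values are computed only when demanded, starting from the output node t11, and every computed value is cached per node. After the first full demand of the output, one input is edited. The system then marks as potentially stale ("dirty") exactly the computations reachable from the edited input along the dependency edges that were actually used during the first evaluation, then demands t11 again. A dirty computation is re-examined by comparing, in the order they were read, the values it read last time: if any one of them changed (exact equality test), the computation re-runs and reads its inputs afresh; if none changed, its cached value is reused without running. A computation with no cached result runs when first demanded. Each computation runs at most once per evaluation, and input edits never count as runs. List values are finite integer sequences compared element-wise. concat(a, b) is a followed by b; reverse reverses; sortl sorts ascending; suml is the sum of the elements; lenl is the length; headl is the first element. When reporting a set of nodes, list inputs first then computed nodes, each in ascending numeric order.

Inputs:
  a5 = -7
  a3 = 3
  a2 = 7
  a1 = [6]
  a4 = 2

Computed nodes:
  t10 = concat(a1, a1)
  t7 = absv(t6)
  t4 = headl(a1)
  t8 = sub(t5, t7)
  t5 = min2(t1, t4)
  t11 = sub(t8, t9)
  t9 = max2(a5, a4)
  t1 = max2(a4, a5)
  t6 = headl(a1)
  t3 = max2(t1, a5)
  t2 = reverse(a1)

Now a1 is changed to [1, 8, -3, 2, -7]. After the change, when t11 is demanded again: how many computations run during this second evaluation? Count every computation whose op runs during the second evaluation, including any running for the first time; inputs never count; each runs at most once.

Computations that run: t4, t5, t6, t7, t8, t11 — 6 in total.

First evaluation (everything demanded from the output):
  t1 = max2(2, -7) = 2
  t4 = headl([6]) = 6
  t5 = min2(2, 6) = 2
  t6 = headl([6]) = 6
  t7 = absv(6) = 6
  t8 = sub(2, 6) = -4
  t9 = max2(-7, 2) = 2
  t11 = sub(-4, 2) = -6

Propagation after the edit:
  t4: runs — a1 [6]->[1, 8, -3, 2, -7]; result 1.
  t5: runs — t4 6->1; result 1.
  t6: runs — a1 [6]->[1, 8, -3, 2, -7]; result 1.
  t7: runs — t6 6->1; result 1.
  t8: runs — t5 2->1; t7 6->1; result 0.
  t11: runs — t8 -4->0; result -2.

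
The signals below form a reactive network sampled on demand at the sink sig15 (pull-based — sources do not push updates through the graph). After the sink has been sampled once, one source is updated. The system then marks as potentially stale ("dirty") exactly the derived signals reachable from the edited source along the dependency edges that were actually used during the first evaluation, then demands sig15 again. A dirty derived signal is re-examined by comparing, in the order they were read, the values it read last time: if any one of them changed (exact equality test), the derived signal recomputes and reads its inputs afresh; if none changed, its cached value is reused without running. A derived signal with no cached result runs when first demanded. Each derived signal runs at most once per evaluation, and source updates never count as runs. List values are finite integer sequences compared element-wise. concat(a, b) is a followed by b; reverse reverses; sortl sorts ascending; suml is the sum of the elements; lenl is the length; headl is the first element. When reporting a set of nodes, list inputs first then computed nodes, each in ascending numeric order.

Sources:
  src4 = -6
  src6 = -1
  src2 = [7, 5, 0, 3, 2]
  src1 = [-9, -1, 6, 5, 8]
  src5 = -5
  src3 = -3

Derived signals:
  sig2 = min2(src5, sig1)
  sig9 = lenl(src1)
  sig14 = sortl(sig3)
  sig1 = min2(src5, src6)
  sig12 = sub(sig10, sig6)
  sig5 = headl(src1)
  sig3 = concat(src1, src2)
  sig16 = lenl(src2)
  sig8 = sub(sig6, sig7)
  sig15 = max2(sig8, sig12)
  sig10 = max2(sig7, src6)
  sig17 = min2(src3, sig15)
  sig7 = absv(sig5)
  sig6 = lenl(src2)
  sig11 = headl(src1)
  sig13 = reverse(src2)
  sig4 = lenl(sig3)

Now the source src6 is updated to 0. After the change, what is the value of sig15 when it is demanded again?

Initial pass — values computed on the first demand:
  sig5 = headl([-9, -1, 6, 5, 8]) = -9
  sig6 = lenl([7, 5, 0, 3, 2]) = 5
  sig7 = absv(-9) = 9
  sig8 = sub(5, 9) = -4
  sig10 = max2(9, -1) = 9
  sig12 = sub(9, 5) = 4
  sig15 = max2(-4, 4) = 4

Second demand — change propagation:
  sig10: re-runs because src6 -1->0; new result 9 (unchanged).
  sig12: re-examined; everything it read last time is the same (sig10 unchanged, sig6 unchanged) — cache 4 kept, no run.
  sig15: re-examined; everything it read last time is the same (sig8 unchanged, sig12 unchanged) — cache 4 kept, no run.

The important point: sig10 recomputes to an identical value, and the output ends up unchanged.

sig15 now evaluates to 4.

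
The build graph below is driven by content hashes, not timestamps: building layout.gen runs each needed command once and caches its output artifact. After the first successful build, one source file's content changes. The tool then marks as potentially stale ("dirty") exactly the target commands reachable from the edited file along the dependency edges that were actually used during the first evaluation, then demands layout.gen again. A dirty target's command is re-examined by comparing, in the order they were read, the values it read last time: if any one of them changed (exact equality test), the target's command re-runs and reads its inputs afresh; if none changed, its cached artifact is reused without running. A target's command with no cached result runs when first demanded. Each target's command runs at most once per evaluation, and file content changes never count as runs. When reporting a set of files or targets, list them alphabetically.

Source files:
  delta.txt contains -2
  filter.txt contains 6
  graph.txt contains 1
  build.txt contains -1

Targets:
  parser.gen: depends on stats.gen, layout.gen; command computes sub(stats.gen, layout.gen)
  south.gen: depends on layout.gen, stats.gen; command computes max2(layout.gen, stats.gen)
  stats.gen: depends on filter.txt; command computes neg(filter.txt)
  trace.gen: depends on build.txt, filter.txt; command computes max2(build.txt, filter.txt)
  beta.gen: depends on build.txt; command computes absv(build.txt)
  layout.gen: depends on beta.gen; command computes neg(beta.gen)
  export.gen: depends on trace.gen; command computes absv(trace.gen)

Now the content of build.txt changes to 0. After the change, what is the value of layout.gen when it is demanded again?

layout.gen now evaluates to 0.

Initial pass — values computed on the first demand:
  beta.gen = absv(-1) = 1
  layout.gen = neg(1) = -1

Second demand — change propagation:
  beta.gen: re-runs because build.txt -1->0; new result 0.
  layout.gen: re-runs because beta.gen 1->0; new result 0.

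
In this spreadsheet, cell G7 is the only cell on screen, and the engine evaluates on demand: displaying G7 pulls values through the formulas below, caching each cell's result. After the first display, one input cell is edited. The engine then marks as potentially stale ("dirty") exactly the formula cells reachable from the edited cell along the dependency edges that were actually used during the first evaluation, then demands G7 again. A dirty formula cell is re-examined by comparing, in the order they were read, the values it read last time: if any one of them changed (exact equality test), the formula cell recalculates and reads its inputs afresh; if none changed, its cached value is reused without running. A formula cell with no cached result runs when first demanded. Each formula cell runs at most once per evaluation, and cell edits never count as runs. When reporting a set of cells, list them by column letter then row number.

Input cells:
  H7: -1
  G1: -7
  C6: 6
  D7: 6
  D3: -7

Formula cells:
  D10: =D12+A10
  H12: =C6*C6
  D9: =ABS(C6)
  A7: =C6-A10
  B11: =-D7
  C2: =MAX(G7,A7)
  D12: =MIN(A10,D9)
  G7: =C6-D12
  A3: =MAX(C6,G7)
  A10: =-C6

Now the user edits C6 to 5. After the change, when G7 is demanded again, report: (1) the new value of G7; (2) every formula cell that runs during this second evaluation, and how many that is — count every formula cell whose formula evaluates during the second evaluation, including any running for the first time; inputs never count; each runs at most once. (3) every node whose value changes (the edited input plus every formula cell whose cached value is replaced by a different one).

G7 now evaluates to 10.
Run set: A10, D9, D12, G7 (4 run).
Changed values: A10, C6, D9, D12, G7.

Initial pass — values computed on the first demand:
  A10 = -(6) = -6
  D9 = ABS(6) = 6
  D12 = MIN(-6, 6) = -6
  G7 = 6 - -6 = 12

Second demand — change propagation:
  A10: re-runs because C6 6->5; new result -5.
  D9: re-runs because C6 6->5; new result 5.
  D12: re-runs because A10 -6->-5; D9 6->5; new result -5.
  G7: re-runs because C6 6->5; D12 -6->-5; new result 10.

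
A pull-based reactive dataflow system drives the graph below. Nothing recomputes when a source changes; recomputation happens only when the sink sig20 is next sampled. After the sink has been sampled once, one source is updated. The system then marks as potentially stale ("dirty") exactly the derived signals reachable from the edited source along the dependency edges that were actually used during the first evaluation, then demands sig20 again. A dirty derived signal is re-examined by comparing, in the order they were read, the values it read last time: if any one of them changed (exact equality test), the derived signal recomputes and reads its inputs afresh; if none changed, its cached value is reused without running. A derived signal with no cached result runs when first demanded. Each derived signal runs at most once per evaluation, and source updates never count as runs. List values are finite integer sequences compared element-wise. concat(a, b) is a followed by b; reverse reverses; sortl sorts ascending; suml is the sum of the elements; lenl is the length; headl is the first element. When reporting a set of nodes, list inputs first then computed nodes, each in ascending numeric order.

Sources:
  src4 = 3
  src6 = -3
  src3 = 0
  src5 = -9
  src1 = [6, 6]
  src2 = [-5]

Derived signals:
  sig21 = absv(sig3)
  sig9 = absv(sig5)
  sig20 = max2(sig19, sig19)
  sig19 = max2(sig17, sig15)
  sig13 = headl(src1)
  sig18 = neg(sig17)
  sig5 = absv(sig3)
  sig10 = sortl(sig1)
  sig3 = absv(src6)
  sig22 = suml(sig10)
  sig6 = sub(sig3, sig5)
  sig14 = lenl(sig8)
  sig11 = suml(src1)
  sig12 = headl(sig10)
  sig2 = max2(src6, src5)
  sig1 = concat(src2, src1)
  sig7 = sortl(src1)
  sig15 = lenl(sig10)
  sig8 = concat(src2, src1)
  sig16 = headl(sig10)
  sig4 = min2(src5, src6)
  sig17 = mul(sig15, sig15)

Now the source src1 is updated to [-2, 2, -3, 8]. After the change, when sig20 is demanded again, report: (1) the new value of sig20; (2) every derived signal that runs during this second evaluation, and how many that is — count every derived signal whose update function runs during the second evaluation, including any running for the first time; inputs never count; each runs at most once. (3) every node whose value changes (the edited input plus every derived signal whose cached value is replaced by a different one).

First evaluation (everything demanded from the output):
  sig1 = concat([-5], [6, 6]) = [-5, 6, 6]
  sig10 = sortl([-5, 6, 6]) = [-5, 6, 6]
  sig15 = lenl([-5, 6, 6]) = 3
  sig17 = mul(3, 3) = 9
  sig19 = max2(9, 3) = 9
  sig20 = max2(9, 9) = 9

Propagation after the edit:
  sig1: runs — src1 [6, 6]->[-2, 2, -3, 8]; result [-5, -2, 2, -3, 8].
  sig10: runs — sig1 [-5, 6, 6]->[-5, -2, 2, -3, 8]; result [-5, -3, -2, 2, 8].
  sig15: runs — sig10 [-5, 6, 6]->[-5, -3, -2, 2, 8]; result 5.
  sig17: runs — sig15 3->5; sig15 3->5; result 25.
  sig19: runs — sig17 9->25; sig15 3->5; result 25.
  sig20: runs — sig19 9->25; sig19 9->25; result 25.

New value of sig20: 25.
Derived signals that run: sig1, sig10, sig15, sig17, sig19, sig20 — 6 in total.
Values that change: src1, sig1, sig10, sig15, sig17, sig19, sig20.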